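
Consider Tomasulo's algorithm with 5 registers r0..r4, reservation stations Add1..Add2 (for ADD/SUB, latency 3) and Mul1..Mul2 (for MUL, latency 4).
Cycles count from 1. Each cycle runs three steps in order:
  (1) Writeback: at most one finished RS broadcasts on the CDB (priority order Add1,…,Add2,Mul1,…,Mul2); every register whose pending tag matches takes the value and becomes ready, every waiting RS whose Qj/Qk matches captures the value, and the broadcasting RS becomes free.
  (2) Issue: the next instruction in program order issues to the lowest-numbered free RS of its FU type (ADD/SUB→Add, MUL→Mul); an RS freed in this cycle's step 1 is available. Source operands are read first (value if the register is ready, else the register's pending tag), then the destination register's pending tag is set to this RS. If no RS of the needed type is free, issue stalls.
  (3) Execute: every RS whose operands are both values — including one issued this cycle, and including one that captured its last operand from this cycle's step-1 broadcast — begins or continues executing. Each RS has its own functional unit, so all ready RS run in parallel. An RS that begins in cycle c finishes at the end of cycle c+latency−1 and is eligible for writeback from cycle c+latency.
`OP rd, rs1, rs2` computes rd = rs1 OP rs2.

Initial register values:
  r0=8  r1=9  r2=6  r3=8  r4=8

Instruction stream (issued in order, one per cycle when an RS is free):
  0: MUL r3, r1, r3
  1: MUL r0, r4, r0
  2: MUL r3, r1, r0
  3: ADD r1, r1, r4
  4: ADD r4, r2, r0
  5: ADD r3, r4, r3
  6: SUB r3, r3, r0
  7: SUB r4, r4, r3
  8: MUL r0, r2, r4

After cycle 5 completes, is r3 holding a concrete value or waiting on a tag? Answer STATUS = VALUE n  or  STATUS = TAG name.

STATUS = TAG Mul1

  c1: issue MUL r3<-Mul1  regs: r0:8,r1:9,r2:6,r3:Mul1,r4:8
  c2: issue MUL r0<-Mul2  regs: r0:Mul2,r1:9,r2:6,r3:Mul1,r4:8
  c3: stall  regs: r0:Mul2,r1:9,r2:6,r3:Mul1,r4:8
  c4: stall  regs: r0:Mul2,r1:9,r2:6,r3:Mul1,r4:8
  c5: CDB Mul1=72; issue MUL r3<-Mul1  regs: r0:Mul2,r1:9,r2:6,r3:Mul1,r4:8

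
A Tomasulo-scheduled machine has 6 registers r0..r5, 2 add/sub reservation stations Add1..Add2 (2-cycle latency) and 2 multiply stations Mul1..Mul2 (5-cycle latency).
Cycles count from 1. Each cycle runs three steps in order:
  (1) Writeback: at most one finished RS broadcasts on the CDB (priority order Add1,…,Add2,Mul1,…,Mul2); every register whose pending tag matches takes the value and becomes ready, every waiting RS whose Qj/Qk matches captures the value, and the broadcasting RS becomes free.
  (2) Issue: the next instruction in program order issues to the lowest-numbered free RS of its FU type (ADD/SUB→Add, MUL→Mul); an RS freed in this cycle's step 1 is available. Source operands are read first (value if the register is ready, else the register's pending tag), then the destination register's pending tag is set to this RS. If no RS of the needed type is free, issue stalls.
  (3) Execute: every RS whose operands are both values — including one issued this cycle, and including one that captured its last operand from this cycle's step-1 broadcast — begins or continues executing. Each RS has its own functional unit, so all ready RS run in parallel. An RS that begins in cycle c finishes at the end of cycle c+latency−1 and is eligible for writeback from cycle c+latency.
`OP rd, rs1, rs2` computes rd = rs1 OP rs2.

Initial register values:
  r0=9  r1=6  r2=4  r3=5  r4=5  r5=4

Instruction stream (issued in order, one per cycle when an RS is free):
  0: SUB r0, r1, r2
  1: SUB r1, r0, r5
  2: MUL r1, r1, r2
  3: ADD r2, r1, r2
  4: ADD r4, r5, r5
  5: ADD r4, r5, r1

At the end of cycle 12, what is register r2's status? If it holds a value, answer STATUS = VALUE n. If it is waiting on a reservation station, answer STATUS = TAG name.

STATUS = VALUE -4

  c1: issue SUB r0<-Add1  regs: r0:Add1,r1:6,r2:4,r3:5,r4:5,r5:4
  c2: issue SUB r1<-Add2  regs: r0:Add1,r1:Add2,r2:4,r3:5,r4:5,r5:4
  c3: CDB Add1=2; issue MUL r1<-Mul1  regs: r0:2,r1:Mul1,r2:4,r3:5,r4:5,r5:4
  c4: issue ADD r2<-Add1  regs: r0:2,r1:Mul1,r2:Add1,r3:5,r4:5,r5:4
  c5: CDB Add2=-2; issue ADD r4<-Add2  regs: r0:2,r1:Mul1,r2:Add1,r3:5,r4:Add2,r5:4
  c6: stall  regs: r0:2,r1:Mul1,r2:Add1,r3:5,r4:Add2,r5:4
  c7: CDB Add2=8; issue ADD r4<-Add2  regs: r0:2,r1:Mul1,r2:Add1,r3:5,r4:Add2,r5:4
  c8: -  regs: r0:2,r1:Mul1,r2:Add1,r3:5,r4:Add2,r5:4
  c9: -  regs: r0:2,r1:Mul1,r2:Add1,r3:5,r4:Add2,r5:4
  c10: CDB Mul1=-8  regs: r0:2,r1:-8,r2:Add1,r3:5,r4:Add2,r5:4
  c11: -  regs: r0:2,r1:-8,r2:Add1,r3:5,r4:Add2,r5:4
  c12: CDB Add1=-4  regs: r0:2,r1:-8,r2:-4,r3:5,r4:Add2,r5:4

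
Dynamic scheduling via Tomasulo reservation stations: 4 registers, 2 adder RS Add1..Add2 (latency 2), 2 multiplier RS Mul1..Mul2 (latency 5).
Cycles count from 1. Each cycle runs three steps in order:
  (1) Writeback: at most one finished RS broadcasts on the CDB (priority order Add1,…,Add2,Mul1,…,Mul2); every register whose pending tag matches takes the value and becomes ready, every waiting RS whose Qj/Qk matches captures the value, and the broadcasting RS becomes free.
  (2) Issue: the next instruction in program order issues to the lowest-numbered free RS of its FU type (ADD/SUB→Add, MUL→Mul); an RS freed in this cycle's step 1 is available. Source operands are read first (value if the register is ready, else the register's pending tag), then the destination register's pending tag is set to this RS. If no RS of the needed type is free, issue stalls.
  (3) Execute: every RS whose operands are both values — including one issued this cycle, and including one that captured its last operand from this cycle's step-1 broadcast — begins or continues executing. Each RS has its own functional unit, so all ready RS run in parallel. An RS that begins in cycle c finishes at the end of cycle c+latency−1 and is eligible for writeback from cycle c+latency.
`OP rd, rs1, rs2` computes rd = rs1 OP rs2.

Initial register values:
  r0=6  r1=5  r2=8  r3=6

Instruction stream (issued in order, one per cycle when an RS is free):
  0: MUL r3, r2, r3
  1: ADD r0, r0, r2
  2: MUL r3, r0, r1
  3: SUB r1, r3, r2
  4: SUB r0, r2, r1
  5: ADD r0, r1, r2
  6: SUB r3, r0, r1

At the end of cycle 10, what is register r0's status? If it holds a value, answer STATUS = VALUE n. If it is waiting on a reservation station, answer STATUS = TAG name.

c1: issue MUL r3<-Mul1 | r0:6,r1:5,r2:8,r3:Mul1
c2: issue ADD r0<-Add1 | r0:Add1,r1:5,r2:8,r3:Mul1
c3: issue MUL r3<-Mul2 | r0:Add1,r1:5,r2:8,r3:Mul2
c4: CDB Add1=14; issue SUB r1<-Add1 | r0:14,r1:Add1,r2:8,r3:Mul2
c5: issue SUB r0<-Add2 | r0:Add2,r1:Add1,r2:8,r3:Mul2
c6: CDB Mul1=48; stall | r0:Add2,r1:Add1,r2:8,r3:Mul2
c7: stall | r0:Add2,r1:Add1,r2:8,r3:Mul2
c8: stall | r0:Add2,r1:Add1,r2:8,r3:Mul2
c9: CDB Mul2=70; stall | r0:Add2,r1:Add1,r2:8,r3:70
c10: stall | r0:Add2,r1:Add1,r2:8,r3:70

STATUS = TAG Add2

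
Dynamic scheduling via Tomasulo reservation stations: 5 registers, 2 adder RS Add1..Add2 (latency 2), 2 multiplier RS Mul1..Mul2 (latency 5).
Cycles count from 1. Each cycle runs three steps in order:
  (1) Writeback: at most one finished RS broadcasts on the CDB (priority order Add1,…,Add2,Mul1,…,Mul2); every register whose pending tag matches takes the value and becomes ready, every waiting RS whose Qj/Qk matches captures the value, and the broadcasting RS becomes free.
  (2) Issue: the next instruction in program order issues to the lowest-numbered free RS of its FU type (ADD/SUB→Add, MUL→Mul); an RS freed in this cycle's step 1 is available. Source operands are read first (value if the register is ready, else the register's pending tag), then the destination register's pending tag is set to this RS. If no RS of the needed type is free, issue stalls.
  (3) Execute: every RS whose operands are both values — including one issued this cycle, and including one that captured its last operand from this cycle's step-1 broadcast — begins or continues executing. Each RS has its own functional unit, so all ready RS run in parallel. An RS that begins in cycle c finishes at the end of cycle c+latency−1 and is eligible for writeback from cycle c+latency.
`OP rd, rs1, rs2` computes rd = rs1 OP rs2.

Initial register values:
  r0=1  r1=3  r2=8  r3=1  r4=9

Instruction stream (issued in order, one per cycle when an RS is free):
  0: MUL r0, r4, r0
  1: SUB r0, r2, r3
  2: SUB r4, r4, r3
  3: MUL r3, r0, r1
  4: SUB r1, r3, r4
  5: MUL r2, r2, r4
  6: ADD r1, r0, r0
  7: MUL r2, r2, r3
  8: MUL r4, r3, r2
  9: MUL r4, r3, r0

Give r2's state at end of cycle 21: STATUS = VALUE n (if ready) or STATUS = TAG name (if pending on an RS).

STATUS = VALUE 1344

c1: issue MUL r0<-Mul1 | r0:Mul1,r1:3,r2:8,r3:1,r4:9
c2: issue SUB r0<-Add1 | r0:Add1,r1:3,r2:8,r3:1,r4:9
c3: issue SUB r4<-Add2 | r0:Add1,r1:3,r2:8,r3:1,r4:Add2
c4: CDB Add1=7; issue MUL r3<-Mul2 | r0:7,r1:3,r2:8,r3:Mul2,r4:Add2
c5: CDB Add2=8; issue SUB r1<-Add1 | r0:7,r1:Add1,r2:8,r3:Mul2,r4:8
c6: CDB Mul1=9; issue MUL r2<-Mul1 | r0:7,r1:Add1,r2:Mul1,r3:Mul2,r4:8
c7: issue ADD r1<-Add2 | r0:7,r1:Add2,r2:Mul1,r3:Mul2,r4:8
c8: stall | r0:7,r1:Add2,r2:Mul1,r3:Mul2,r4:8
c9: CDB Add2=14; stall | r0:7,r1:14,r2:Mul1,r3:Mul2,r4:8
c10: CDB Mul2=21; issue MUL r2<-Mul2 | r0:7,r1:14,r2:Mul2,r3:21,r4:8
c11: CDB Mul1=64; issue MUL r4<-Mul1 | r0:7,r1:14,r2:Mul2,r3:21,r4:Mul1
c12: CDB Add1=13; stall | r0:7,r1:14,r2:Mul2,r3:21,r4:Mul1
c13: stall | r0:7,r1:14,r2:Mul2,r3:21,r4:Mul1
c14: stall | r0:7,r1:14,r2:Mul2,r3:21,r4:Mul1
c15: stall | r0:7,r1:14,r2:Mul2,r3:21,r4:Mul1
c16: CDB Mul2=1344; issue MUL r4<-Mul2 | r0:7,r1:14,r2:1344,r3:21,r4:Mul2
c17: - | r0:7,r1:14,r2:1344,r3:21,r4:Mul2
c18: - | r0:7,r1:14,r2:1344,r3:21,r4:Mul2
c19: - | r0:7,r1:14,r2:1344,r3:21,r4:Mul2
c20: - | r0:7,r1:14,r2:1344,r3:21,r4:Mul2
c21: CDB Mul1=28224 | r0:7,r1:14,r2:1344,r3:21,r4:Mul2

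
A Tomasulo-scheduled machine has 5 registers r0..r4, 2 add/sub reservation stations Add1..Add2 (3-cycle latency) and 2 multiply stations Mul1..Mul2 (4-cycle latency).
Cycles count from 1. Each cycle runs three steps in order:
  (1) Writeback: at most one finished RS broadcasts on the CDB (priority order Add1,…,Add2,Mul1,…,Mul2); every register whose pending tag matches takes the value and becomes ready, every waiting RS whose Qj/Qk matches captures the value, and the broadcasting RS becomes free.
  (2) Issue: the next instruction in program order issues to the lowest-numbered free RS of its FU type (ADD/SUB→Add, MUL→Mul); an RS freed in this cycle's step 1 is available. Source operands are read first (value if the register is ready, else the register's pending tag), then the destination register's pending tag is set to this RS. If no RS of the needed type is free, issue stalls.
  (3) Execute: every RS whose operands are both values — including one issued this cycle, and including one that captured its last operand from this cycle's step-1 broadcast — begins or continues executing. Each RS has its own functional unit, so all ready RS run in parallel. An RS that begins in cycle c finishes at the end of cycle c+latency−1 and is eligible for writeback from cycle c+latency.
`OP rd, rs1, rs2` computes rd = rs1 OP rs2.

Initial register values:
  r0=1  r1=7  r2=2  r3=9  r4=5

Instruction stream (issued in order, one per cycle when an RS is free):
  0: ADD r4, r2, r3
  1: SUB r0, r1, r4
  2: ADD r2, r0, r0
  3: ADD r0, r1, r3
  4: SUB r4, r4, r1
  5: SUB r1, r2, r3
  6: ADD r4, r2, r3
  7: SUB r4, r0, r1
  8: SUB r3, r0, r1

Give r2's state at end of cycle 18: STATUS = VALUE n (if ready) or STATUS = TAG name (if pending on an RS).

  c1: issue ADD r4<-Add1  regs: r0:1,r1:7,r2:2,r3:9,r4:Add1
  c2: issue SUB r0<-Add2  regs: r0:Add2,r1:7,r2:2,r3:9,r4:Add1
  c3: stall  regs: r0:Add2,r1:7,r2:2,r3:9,r4:Add1
  c4: CDB Add1=11; issue ADD r2<-Add1  regs: r0:Add2,r1:7,r2:Add1,r3:9,r4:11
  c5: stall  regs: r0:Add2,r1:7,r2:Add1,r3:9,r4:11
  c6: stall  regs: r0:Add2,r1:7,r2:Add1,r3:9,r4:11
  c7: CDB Add2=-4; issue ADD r0<-Add2  regs: r0:Add2,r1:7,r2:Add1,r3:9,r4:11
  c8: stall  regs: r0:Add2,r1:7,r2:Add1,r3:9,r4:11
  c9: stall  regs: r0:Add2,r1:7,r2:Add1,r3:9,r4:11
  c10: CDB Add1=-8; issue SUB r4<-Add1  regs: r0:Add2,r1:7,r2:-8,r3:9,r4:Add1
  c11: CDB Add2=16; issue SUB r1<-Add2  regs: r0:16,r1:Add2,r2:-8,r3:9,r4:Add1
  c12: stall  regs: r0:16,r1:Add2,r2:-8,r3:9,r4:Add1
  c13: CDB Add1=4; issue ADD r4<-Add1  regs: r0:16,r1:Add2,r2:-8,r3:9,r4:Add1
  c14: CDB Add2=-17; issue SUB r4<-Add2  regs: r0:16,r1:-17,r2:-8,r3:9,r4:Add2
  c15: stall  regs: r0:16,r1:-17,r2:-8,r3:9,r4:Add2
  c16: CDB Add1=1; issue SUB r3<-Add1  regs: r0:16,r1:-17,r2:-8,r3:Add1,r4:Add2
  c17: CDB Add2=33  regs: r0:16,r1:-17,r2:-8,r3:Add1,r4:33
  c18: -  regs: r0:16,r1:-17,r2:-8,r3:Add1,r4:33

STATUS = VALUE -8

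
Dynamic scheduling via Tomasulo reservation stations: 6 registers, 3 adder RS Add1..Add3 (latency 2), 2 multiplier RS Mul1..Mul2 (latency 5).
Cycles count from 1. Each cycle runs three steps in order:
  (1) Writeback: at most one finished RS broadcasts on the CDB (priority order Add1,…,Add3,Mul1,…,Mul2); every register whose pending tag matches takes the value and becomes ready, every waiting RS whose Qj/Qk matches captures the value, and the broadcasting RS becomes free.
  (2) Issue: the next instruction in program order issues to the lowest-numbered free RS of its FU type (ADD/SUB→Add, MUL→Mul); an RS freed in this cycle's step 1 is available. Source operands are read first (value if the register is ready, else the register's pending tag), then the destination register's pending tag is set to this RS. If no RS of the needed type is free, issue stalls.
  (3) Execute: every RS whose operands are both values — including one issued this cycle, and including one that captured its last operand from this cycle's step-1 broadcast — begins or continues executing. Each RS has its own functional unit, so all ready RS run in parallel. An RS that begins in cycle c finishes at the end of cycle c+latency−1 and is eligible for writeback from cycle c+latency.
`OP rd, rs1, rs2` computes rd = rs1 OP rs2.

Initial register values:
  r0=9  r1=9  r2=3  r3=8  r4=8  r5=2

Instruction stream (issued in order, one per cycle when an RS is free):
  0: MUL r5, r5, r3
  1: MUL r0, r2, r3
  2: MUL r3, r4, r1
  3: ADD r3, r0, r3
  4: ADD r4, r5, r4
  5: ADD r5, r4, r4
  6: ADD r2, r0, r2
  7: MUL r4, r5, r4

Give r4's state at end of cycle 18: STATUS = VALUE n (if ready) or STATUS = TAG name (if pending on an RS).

  c1: issue MUL r5<-Mul1  regs: r0:9,r1:9,r2:3,r3:8,r4:8,r5:Mul1
  c2: issue MUL r0<-Mul2  regs: r0:Mul2,r1:9,r2:3,r3:8,r4:8,r5:Mul1
  c3: stall  regs: r0:Mul2,r1:9,r2:3,r3:8,r4:8,r5:Mul1
  c4: stall  regs: r0:Mul2,r1:9,r2:3,r3:8,r4:8,r5:Mul1
  c5: stall  regs: r0:Mul2,r1:9,r2:3,r3:8,r4:8,r5:Mul1
  c6: CDB Mul1=16; issue MUL r3<-Mul1  regs: r0:Mul2,r1:9,r2:3,r3:Mul1,r4:8,r5:16
  c7: CDB Mul2=24; issue ADD r3<-Add1  regs: r0:24,r1:9,r2:3,r3:Add1,r4:8,r5:16
  c8: issue ADD r4<-Add2  regs: r0:24,r1:9,r2:3,r3:Add1,r4:Add2,r5:16
  c9: issue ADD r5<-Add3  regs: r0:24,r1:9,r2:3,r3:Add1,r4:Add2,r5:Add3
  c10: CDB Add2=24; issue ADD r2<-Add2  regs: r0:24,r1:9,r2:Add2,r3:Add1,r4:24,r5:Add3
  c11: CDB Mul1=72; issue MUL r4<-Mul1  regs: r0:24,r1:9,r2:Add2,r3:Add1,r4:Mul1,r5:Add3
  c12: CDB Add2=27  regs: r0:24,r1:9,r2:27,r3:Add1,r4:Mul1,r5:Add3
  c13: CDB Add1=96  regs: r0:24,r1:9,r2:27,r3:96,r4:Mul1,r5:Add3
  c14: CDB Add3=48  regs: r0:24,r1:9,r2:27,r3:96,r4:Mul1,r5:48
  c15: -  regs: r0:24,r1:9,r2:27,r3:96,r4:Mul1,r5:48
  c16: -  regs: r0:24,r1:9,r2:27,r3:96,r4:Mul1,r5:48
  c17: -  regs: r0:24,r1:9,r2:27,r3:96,r4:Mul1,r5:48
  c18: -  regs: r0:24,r1:9,r2:27,r3:96,r4:Mul1,r5:48

STATUS = TAG Mul1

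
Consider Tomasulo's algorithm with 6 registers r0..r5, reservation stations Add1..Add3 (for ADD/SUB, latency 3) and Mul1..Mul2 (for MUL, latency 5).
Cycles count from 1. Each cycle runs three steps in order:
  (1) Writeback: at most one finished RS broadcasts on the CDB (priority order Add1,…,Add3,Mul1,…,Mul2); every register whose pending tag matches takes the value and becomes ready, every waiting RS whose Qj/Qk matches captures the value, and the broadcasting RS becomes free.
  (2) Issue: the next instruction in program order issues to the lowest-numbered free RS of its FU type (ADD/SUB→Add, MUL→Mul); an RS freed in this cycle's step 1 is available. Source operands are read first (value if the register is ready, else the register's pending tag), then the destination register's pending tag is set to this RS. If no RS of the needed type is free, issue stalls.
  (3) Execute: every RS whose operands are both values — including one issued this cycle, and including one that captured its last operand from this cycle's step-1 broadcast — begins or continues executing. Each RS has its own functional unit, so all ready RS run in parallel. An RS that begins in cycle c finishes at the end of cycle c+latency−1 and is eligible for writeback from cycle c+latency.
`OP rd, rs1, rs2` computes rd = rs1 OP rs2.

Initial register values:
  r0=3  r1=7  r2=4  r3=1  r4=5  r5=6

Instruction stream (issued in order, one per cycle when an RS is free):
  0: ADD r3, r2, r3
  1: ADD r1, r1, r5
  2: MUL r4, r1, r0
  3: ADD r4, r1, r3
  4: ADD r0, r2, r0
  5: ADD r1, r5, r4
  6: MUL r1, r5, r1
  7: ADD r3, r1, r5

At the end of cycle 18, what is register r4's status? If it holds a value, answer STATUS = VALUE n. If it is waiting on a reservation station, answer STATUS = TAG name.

  c1: issue ADD r3<-Add1  regs: r0:3,r1:7,r2:4,r3:Add1,r4:5,r5:6
  c2: issue ADD r1<-Add2  regs: r0:3,r1:Add2,r2:4,r3:Add1,r4:5,r5:6
  c3: issue MUL r4<-Mul1  regs: r0:3,r1:Add2,r2:4,r3:Add1,r4:Mul1,r5:6
  c4: CDB Add1=5; issue ADD r4<-Add1  regs: r0:3,r1:Add2,r2:4,r3:5,r4:Add1,r5:6
  c5: CDB Add2=13; issue ADD r0<-Add2  regs: r0:Add2,r1:13,r2:4,r3:5,r4:Add1,r5:6
  c6: issue ADD r1<-Add3  regs: r0:Add2,r1:Add3,r2:4,r3:5,r4:Add1,r5:6
  c7: issue MUL r1<-Mul2  regs: r0:Add2,r1:Mul2,r2:4,r3:5,r4:Add1,r5:6
  c8: CDB Add1=18; issue ADD r3<-Add1  regs: r0:Add2,r1:Mul2,r2:4,r3:Add1,r4:18,r5:6
  c9: CDB Add2=7  regs: r0:7,r1:Mul2,r2:4,r3:Add1,r4:18,r5:6
  c10: CDB Mul1=39  regs: r0:7,r1:Mul2,r2:4,r3:Add1,r4:18,r5:6
  c11: CDB Add3=24  regs: r0:7,r1:Mul2,r2:4,r3:Add1,r4:18,r5:6
  c12: -  regs: r0:7,r1:Mul2,r2:4,r3:Add1,r4:18,r5:6
  c13: -  regs: r0:7,r1:Mul2,r2:4,r3:Add1,r4:18,r5:6
  c14: -  regs: r0:7,r1:Mul2,r2:4,r3:Add1,r4:18,r5:6
  c15: -  regs: r0:7,r1:Mul2,r2:4,r3:Add1,r4:18,r5:6
  c16: CDB Mul2=144  regs: r0:7,r1:144,r2:4,r3:Add1,r4:18,r5:6
  c17: -  regs: r0:7,r1:144,r2:4,r3:Add1,r4:18,r5:6
  c18: -  regs: r0:7,r1:144,r2:4,r3:Add1,r4:18,r5:6

STATUS = VALUE 18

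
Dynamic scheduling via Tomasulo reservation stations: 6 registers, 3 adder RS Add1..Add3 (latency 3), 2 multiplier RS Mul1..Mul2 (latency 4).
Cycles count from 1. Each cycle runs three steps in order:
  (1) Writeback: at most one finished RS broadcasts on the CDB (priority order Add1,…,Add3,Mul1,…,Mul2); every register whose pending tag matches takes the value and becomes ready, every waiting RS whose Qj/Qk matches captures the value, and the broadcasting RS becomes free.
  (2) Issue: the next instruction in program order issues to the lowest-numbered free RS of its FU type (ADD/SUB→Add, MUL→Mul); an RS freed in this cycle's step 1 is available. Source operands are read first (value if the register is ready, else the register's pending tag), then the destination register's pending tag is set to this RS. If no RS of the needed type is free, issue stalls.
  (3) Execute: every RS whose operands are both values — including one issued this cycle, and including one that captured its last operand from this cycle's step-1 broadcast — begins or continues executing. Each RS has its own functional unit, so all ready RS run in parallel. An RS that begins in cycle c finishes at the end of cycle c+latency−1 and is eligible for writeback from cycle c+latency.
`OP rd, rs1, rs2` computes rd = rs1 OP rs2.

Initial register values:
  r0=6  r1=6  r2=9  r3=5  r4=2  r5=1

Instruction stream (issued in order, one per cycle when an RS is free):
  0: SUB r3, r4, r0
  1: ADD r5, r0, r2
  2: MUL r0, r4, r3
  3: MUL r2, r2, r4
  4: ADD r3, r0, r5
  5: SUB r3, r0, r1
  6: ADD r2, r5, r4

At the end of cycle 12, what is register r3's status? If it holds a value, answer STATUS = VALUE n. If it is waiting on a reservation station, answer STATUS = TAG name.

STATUS = VALUE -14

  c1: issue SUB r3<-Add1  regs: r0:6,r1:6,r2:9,r3:Add1,r4:2,r5:1
  c2: issue ADD r5<-Add2  regs: r0:6,r1:6,r2:9,r3:Add1,r4:2,r5:Add2
  c3: issue MUL r0<-Mul1  regs: r0:Mul1,r1:6,r2:9,r3:Add1,r4:2,r5:Add2
  c4: CDB Add1=-4; issue MUL r2<-Mul2  regs: r0:Mul1,r1:6,r2:Mul2,r3:-4,r4:2,r5:Add2
  c5: CDB Add2=15; issue ADD r3<-Add1  regs: r0:Mul1,r1:6,r2:Mul2,r3:Add1,r4:2,r5:15
  c6: issue SUB r3<-Add2  regs: r0:Mul1,r1:6,r2:Mul2,r3:Add2,r4:2,r5:15
  c7: issue ADD r2<-Add3  regs: r0:Mul1,r1:6,r2:Add3,r3:Add2,r4:2,r5:15
  c8: CDB Mul1=-8  regs: r0:-8,r1:6,r2:Add3,r3:Add2,r4:2,r5:15
  c9: CDB Mul2=18  regs: r0:-8,r1:6,r2:Add3,r3:Add2,r4:2,r5:15
  c10: CDB Add3=17  regs: r0:-8,r1:6,r2:17,r3:Add2,r4:2,r5:15
  c11: CDB Add1=7  regs: r0:-8,r1:6,r2:17,r3:Add2,r4:2,r5:15
  c12: CDB Add2=-14  regs: r0:-8,r1:6,r2:17,r3:-14,r4:2,r5:15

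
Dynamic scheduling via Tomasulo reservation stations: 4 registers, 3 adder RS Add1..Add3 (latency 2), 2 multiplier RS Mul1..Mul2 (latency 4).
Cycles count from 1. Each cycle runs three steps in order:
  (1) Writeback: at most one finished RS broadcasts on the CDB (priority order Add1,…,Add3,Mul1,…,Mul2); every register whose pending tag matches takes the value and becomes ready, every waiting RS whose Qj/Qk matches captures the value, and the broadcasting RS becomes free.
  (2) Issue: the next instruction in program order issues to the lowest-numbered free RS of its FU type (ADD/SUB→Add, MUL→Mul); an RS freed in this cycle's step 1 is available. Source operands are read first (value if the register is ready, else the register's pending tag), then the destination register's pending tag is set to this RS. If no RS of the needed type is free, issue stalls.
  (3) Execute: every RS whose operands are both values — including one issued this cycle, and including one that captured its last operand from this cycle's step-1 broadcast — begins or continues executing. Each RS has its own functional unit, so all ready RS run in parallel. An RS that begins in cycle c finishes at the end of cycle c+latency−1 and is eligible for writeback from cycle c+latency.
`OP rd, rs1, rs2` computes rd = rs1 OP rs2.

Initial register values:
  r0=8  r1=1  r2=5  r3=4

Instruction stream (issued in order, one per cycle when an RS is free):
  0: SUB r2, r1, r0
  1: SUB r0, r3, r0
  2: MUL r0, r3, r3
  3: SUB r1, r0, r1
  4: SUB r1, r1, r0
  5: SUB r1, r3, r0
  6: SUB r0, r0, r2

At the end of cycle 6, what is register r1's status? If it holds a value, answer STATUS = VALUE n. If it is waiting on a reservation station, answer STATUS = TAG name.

STATUS = TAG Add3

  c1: issue SUB r2<-Add1  regs: r0:8,r1:1,r2:Add1,r3:4
  c2: issue SUB r0<-Add2  regs: r0:Add2,r1:1,r2:Add1,r3:4
  c3: CDB Add1=-7; issue MUL r0<-Mul1  regs: r0:Mul1,r1:1,r2:-7,r3:4
  c4: CDB Add2=-4; issue SUB r1<-Add1  regs: r0:Mul1,r1:Add1,r2:-7,r3:4
  c5: issue SUB r1<-Add2  regs: r0:Mul1,r1:Add2,r2:-7,r3:4
  c6: issue SUB r1<-Add3  regs: r0:Mul1,r1:Add3,r2:-7,r3:4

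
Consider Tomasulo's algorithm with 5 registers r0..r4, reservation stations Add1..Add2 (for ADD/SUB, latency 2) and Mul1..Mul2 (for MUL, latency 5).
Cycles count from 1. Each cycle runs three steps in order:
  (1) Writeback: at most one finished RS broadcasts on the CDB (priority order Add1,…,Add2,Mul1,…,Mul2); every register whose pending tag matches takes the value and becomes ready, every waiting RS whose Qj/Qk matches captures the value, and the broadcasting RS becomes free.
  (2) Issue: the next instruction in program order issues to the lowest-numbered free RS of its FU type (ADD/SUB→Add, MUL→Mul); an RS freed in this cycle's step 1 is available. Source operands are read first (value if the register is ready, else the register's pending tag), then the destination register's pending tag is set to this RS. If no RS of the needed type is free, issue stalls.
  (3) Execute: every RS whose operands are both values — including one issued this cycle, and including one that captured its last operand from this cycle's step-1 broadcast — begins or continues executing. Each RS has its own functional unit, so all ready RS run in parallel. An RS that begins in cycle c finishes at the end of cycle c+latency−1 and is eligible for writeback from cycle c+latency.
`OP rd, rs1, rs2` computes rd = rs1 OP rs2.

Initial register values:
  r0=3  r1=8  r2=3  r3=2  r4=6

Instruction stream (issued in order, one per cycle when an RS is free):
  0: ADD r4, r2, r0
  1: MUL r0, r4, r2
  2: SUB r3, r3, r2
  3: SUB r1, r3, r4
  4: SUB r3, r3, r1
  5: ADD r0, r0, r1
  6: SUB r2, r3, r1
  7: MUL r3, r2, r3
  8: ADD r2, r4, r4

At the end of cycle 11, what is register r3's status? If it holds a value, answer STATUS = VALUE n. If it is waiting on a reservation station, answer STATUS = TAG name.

c1: issue ADD r4<-Add1 | r0:3,r1:8,r2:3,r3:2,r4:Add1
c2: issue MUL r0<-Mul1 | r0:Mul1,r1:8,r2:3,r3:2,r4:Add1
c3: CDB Add1=6; issue SUB r3<-Add1 | r0:Mul1,r1:8,r2:3,r3:Add1,r4:6
c4: issue SUB r1<-Add2 | r0:Mul1,r1:Add2,r2:3,r3:Add1,r4:6
c5: CDB Add1=-1; issue SUB r3<-Add1 | r0:Mul1,r1:Add2,r2:3,r3:Add1,r4:6
c6: stall | r0:Mul1,r1:Add2,r2:3,r3:Add1,r4:6
c7: CDB Add2=-7; issue ADD r0<-Add2 | r0:Add2,r1:-7,r2:3,r3:Add1,r4:6
c8: CDB Mul1=18; stall | r0:Add2,r1:-7,r2:3,r3:Add1,r4:6
c9: CDB Add1=6; issue SUB r2<-Add1 | r0:Add2,r1:-7,r2:Add1,r3:6,r4:6
c10: CDB Add2=11; issue MUL r3<-Mul1 | r0:11,r1:-7,r2:Add1,r3:Mul1,r4:6
c11: CDB Add1=13; issue ADD r2<-Add1 | r0:11,r1:-7,r2:Add1,r3:Mul1,r4:6

STATUS = TAG Mul1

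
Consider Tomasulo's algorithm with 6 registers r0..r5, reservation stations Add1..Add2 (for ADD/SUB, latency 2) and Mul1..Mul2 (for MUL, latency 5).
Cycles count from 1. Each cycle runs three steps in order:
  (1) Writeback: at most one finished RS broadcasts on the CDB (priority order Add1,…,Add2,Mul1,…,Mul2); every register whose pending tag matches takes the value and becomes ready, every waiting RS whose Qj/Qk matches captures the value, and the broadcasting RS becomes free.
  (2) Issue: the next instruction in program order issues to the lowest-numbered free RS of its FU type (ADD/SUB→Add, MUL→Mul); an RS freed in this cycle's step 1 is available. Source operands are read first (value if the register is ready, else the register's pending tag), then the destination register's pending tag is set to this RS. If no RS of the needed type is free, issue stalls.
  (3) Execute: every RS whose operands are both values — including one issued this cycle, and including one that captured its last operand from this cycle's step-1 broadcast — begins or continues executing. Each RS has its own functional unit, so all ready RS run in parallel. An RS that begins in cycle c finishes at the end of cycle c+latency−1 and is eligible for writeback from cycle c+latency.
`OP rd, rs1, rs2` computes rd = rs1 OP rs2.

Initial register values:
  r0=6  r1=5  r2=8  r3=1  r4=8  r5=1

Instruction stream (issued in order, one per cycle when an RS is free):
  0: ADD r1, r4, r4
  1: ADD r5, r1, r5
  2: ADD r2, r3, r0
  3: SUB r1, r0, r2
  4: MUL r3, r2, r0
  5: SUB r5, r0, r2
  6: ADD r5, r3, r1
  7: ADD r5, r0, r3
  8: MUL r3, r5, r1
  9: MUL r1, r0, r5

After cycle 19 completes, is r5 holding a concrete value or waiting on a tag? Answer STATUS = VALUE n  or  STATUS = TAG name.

STATUS = VALUE 48

cycle 1: issue ADD r1<-Add1 // r0:6,r1:Add1,r2:8,r3:1,r4:8,r5:1
cycle 2: issue ADD r5<-Add2 // r0:6,r1:Add1,r2:8,r3:1,r4:8,r5:Add2
cycle 3: CDB Add1=16; issue ADD r2<-Add1 // r0:6,r1:16,r2:Add1,r3:1,r4:8,r5:Add2
cycle 4: stall // r0:6,r1:16,r2:Add1,r3:1,r4:8,r5:Add2
cycle 5: CDB Add1=7; issue SUB r1<-Add1 // r0:6,r1:Add1,r2:7,r3:1,r4:8,r5:Add2
cycle 6: CDB Add2=17; issue MUL r3<-Mul1 // r0:6,r1:Add1,r2:7,r3:Mul1,r4:8,r5:17
cycle 7: CDB Add1=-1; issue SUB r5<-Add1 // r0:6,r1:-1,r2:7,r3:Mul1,r4:8,r5:Add1
cycle 8: issue ADD r5<-Add2 // r0:6,r1:-1,r2:7,r3:Mul1,r4:8,r5:Add2
cycle 9: CDB Add1=-1; issue ADD r5<-Add1 // r0:6,r1:-1,r2:7,r3:Mul1,r4:8,r5:Add1
cycle 10: issue MUL r3<-Mul2 // r0:6,r1:-1,r2:7,r3:Mul2,r4:8,r5:Add1
cycle 11: CDB Mul1=42; issue MUL r1<-Mul1 // r0:6,r1:Mul1,r2:7,r3:Mul2,r4:8,r5:Add1
cycle 12: - // r0:6,r1:Mul1,r2:7,r3:Mul2,r4:8,r5:Add1
cycle 13: CDB Add1=48 // r0:6,r1:Mul1,r2:7,r3:Mul2,r4:8,r5:48
cycle 14: CDB Add2=41 // r0:6,r1:Mul1,r2:7,r3:Mul2,r4:8,r5:48
cycle 15: - // r0:6,r1:Mul1,r2:7,r3:Mul2,r4:8,r5:48
cycle 16: - // r0:6,r1:Mul1,r2:7,r3:Mul2,r4:8,r5:48
cycle 17: - // r0:6,r1:Mul1,r2:7,r3:Mul2,r4:8,r5:48
cycle 18: CDB Mul1=288 // r0:6,r1:288,r2:7,r3:Mul2,r4:8,r5:48
cycle 19: CDB Mul2=-48 // r0:6,r1:288,r2:7,r3:-48,r4:8,r5:48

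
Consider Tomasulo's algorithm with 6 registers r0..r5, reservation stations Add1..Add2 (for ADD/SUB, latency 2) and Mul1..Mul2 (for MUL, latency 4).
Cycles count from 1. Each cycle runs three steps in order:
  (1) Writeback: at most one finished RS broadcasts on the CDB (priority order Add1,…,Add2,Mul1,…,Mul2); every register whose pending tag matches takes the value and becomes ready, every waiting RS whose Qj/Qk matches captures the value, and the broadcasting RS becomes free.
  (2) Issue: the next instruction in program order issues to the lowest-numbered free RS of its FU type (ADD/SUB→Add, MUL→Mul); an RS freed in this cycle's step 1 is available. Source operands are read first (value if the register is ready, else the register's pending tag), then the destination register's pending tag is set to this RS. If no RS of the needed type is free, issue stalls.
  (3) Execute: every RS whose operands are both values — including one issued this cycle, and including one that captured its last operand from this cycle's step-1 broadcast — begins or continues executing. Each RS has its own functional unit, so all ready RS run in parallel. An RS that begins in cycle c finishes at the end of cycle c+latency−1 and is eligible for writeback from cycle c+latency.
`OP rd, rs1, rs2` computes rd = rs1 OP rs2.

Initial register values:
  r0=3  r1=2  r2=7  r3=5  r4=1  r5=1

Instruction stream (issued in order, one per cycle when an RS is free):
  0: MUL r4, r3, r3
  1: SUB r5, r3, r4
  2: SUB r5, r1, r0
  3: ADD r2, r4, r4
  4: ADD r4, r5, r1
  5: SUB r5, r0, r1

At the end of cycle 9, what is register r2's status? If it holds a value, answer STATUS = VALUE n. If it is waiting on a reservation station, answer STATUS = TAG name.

STATUS = VALUE 50

  c1: issue MUL r4<-Mul1  regs: r0:3,r1:2,r2:7,r3:5,r4:Mul1,r5:1
  c2: issue SUB r5<-Add1  regs: r0:3,r1:2,r2:7,r3:5,r4:Mul1,r5:Add1
  c3: issue SUB r5<-Add2  regs: r0:3,r1:2,r2:7,r3:5,r4:Mul1,r5:Add2
  c4: stall  regs: r0:3,r1:2,r2:7,r3:5,r4:Mul1,r5:Add2
  c5: CDB Add2=-1; issue ADD r2<-Add2  regs: r0:3,r1:2,r2:Add2,r3:5,r4:Mul1,r5:-1
  c6: CDB Mul1=25; stall  regs: r0:3,r1:2,r2:Add2,r3:5,r4:25,r5:-1
  c7: stall  regs: r0:3,r1:2,r2:Add2,r3:5,r4:25,r5:-1
  c8: CDB Add1=-20; issue ADD r4<-Add1  regs: r0:3,r1:2,r2:Add2,r3:5,r4:Add1,r5:-1
  c9: CDB Add2=50; issue SUB r5<-Add2  regs: r0:3,r1:2,r2:50,r3:5,r4:Add1,r5:Add2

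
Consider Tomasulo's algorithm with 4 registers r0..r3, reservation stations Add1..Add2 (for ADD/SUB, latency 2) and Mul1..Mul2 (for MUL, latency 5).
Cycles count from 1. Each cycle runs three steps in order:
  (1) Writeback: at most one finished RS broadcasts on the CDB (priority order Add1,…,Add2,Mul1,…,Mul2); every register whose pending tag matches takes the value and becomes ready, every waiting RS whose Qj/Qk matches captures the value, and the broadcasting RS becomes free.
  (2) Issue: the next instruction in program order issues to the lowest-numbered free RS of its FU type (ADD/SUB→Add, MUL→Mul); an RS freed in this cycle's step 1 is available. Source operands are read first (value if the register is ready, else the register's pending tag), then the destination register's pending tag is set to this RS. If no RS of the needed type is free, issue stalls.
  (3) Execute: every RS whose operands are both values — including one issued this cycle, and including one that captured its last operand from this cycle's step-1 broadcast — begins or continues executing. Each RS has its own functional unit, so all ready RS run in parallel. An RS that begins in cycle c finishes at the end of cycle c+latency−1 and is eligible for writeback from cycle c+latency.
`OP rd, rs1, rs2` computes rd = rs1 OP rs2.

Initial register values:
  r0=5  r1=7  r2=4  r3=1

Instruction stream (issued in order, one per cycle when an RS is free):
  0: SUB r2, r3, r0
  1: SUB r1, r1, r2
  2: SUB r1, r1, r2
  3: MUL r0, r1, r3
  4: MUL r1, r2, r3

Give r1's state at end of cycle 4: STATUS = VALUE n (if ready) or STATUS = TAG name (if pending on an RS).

STATUS = TAG Add1

  c1: issue SUB r2<-Add1  regs: r0:5,r1:7,r2:Add1,r3:1
  c2: issue SUB r1<-Add2  regs: r0:5,r1:Add2,r2:Add1,r3:1
  c3: CDB Add1=-4; issue SUB r1<-Add1  regs: r0:5,r1:Add1,r2:-4,r3:1
  c4: issue MUL r0<-Mul1  regs: r0:Mul1,r1:Add1,r2:-4,r3:1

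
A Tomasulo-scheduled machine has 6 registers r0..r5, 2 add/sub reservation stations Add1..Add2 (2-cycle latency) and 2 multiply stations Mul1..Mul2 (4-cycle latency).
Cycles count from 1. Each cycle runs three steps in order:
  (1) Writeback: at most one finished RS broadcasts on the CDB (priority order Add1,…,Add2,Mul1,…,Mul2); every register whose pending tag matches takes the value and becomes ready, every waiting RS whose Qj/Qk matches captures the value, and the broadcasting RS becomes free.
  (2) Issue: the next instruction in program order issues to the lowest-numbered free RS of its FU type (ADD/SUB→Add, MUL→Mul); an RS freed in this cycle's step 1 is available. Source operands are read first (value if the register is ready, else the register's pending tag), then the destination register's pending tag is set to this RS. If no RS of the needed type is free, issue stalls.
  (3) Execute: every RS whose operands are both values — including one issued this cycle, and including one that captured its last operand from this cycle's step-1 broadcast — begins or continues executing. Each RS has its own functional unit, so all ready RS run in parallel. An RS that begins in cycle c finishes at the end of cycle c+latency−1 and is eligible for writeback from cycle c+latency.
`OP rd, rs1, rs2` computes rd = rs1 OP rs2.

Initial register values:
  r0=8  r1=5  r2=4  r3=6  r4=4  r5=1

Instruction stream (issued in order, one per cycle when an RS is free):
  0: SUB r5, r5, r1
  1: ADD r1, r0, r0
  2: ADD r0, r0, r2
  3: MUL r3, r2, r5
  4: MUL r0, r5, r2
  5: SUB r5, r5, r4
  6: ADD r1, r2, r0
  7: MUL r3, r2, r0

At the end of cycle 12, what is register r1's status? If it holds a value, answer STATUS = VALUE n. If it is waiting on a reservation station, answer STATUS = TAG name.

STATUS = VALUE -12

cycle 1: issue SUB r5<-Add1 // r0:8,r1:5,r2:4,r3:6,r4:4,r5:Add1
cycle 2: issue ADD r1<-Add2 // r0:8,r1:Add2,r2:4,r3:6,r4:4,r5:Add1
cycle 3: CDB Add1=-4; issue ADD r0<-Add1 // r0:Add1,r1:Add2,r2:4,r3:6,r4:4,r5:-4
cycle 4: CDB Add2=16; issue MUL r3<-Mul1 // r0:Add1,r1:16,r2:4,r3:Mul1,r4:4,r5:-4
cycle 5: CDB Add1=12; issue MUL r0<-Mul2 // r0:Mul2,r1:16,r2:4,r3:Mul1,r4:4,r5:-4
cycle 6: issue SUB r5<-Add1 // r0:Mul2,r1:16,r2:4,r3:Mul1,r4:4,r5:Add1
cycle 7: issue ADD r1<-Add2 // r0:Mul2,r1:Add2,r2:4,r3:Mul1,r4:4,r5:Add1
cycle 8: CDB Add1=-8; stall // r0:Mul2,r1:Add2,r2:4,r3:Mul1,r4:4,r5:-8
cycle 9: CDB Mul1=-16; issue MUL r3<-Mul1 // r0:Mul2,r1:Add2,r2:4,r3:Mul1,r4:4,r5:-8
cycle 10: CDB Mul2=-16 // r0:-16,r1:Add2,r2:4,r3:Mul1,r4:4,r5:-8
cycle 11: - // r0:-16,r1:Add2,r2:4,r3:Mul1,r4:4,r5:-8
cycle 12: CDB Add2=-12 // r0:-16,r1:-12,r2:4,r3:Mul1,r4:4,r5:-8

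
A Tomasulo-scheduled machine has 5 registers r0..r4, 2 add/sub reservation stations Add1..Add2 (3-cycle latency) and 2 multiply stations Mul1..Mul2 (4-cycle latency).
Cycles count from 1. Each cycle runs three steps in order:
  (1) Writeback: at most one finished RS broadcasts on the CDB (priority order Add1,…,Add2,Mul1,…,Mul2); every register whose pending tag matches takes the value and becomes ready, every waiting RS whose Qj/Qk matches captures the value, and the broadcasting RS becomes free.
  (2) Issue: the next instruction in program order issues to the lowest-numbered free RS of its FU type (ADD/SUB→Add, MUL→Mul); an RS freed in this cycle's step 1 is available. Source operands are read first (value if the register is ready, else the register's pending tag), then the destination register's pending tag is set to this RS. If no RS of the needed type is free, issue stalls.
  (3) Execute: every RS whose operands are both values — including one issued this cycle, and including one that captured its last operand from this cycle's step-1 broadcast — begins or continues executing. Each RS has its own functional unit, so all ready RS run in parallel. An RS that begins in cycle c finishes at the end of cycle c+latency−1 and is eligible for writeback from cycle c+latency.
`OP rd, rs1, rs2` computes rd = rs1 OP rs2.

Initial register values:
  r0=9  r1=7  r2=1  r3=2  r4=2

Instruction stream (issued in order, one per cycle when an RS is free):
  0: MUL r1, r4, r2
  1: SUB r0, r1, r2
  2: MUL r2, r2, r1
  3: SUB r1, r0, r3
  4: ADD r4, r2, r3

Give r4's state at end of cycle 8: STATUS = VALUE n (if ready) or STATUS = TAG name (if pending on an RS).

STATUS = TAG Add1

  c1: issue MUL r1<-Mul1  regs: r0:9,r1:Mul1,r2:1,r3:2,r4:2
  c2: issue SUB r0<-Add1  regs: r0:Add1,r1:Mul1,r2:1,r3:2,r4:2
  c3: issue MUL r2<-Mul2  regs: r0:Add1,r1:Mul1,r2:Mul2,r3:2,r4:2
  c4: issue SUB r1<-Add2  regs: r0:Add1,r1:Add2,r2:Mul2,r3:2,r4:2
  c5: CDB Mul1=2; stall  regs: r0:Add1,r1:Add2,r2:Mul2,r3:2,r4:2
  c6: stall  regs: r0:Add1,r1:Add2,r2:Mul2,r3:2,r4:2
  c7: stall  regs: r0:Add1,r1:Add2,r2:Mul2,r3:2,r4:2
  c8: CDB Add1=1; issue ADD r4<-Add1  regs: r0:1,r1:Add2,r2:Mul2,r3:2,r4:Add1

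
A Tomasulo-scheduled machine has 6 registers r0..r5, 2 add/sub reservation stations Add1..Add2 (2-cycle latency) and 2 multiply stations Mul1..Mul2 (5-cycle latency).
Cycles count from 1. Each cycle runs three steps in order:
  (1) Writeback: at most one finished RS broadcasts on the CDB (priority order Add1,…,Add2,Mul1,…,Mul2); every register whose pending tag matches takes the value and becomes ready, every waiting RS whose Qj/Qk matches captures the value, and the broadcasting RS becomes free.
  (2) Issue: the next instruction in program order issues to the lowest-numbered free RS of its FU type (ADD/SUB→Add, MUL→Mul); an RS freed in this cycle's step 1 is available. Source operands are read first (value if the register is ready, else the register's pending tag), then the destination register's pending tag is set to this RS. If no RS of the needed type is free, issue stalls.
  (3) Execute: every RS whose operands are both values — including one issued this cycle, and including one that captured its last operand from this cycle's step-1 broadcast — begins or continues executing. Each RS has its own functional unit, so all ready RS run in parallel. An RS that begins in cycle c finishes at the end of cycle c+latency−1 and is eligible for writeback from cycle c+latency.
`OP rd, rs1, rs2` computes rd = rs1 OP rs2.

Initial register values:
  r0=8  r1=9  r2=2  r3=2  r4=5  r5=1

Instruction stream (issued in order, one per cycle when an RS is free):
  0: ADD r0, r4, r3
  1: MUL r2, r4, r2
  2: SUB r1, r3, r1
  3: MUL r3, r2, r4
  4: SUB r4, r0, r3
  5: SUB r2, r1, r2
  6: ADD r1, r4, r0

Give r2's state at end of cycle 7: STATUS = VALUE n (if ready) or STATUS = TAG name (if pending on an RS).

c1: issue ADD r0<-Add1 | r0:Add1,r1:9,r2:2,r3:2,r4:5,r5:1
c2: issue MUL r2<-Mul1 | r0:Add1,r1:9,r2:Mul1,r3:2,r4:5,r5:1
c3: CDB Add1=7; issue SUB r1<-Add1 | r0:7,r1:Add1,r2:Mul1,r3:2,r4:5,r5:1
c4: issue MUL r3<-Mul2 | r0:7,r1:Add1,r2:Mul1,r3:Mul2,r4:5,r5:1
c5: CDB Add1=-7; issue SUB r4<-Add1 | r0:7,r1:-7,r2:Mul1,r3:Mul2,r4:Add1,r5:1
c6: issue SUB r2<-Add2 | r0:7,r1:-7,r2:Add2,r3:Mul2,r4:Add1,r5:1
c7: CDB Mul1=10; stall | r0:7,r1:-7,r2:Add2,r3:Mul2,r4:Add1,r5:1

STATUS = TAG Add2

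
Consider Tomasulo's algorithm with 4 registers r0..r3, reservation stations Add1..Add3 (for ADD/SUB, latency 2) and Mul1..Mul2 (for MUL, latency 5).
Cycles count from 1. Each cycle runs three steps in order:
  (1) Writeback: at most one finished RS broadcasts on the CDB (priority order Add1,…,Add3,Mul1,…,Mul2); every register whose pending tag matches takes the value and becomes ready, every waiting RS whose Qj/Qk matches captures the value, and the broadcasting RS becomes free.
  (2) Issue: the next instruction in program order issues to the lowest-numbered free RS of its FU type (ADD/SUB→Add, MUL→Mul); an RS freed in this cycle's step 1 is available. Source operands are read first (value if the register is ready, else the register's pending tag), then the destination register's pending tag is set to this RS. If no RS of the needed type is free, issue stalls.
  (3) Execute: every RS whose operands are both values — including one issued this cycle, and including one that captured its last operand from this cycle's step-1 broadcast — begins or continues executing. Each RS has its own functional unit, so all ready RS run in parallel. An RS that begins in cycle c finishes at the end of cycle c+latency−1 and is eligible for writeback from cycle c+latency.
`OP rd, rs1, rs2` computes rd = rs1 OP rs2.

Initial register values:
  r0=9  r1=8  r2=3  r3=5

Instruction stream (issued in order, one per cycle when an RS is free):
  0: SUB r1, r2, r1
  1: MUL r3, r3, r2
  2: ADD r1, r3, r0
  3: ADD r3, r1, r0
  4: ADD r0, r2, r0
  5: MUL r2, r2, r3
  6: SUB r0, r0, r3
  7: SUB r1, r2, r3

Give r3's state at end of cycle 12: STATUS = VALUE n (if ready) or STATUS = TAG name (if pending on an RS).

STATUS = VALUE 33

c1: issue SUB r1<-Add1 | r0:9,r1:Add1,r2:3,r3:5
c2: issue MUL r3<-Mul1 | r0:9,r1:Add1,r2:3,r3:Mul1
c3: CDB Add1=-5; issue ADD r1<-Add1 | r0:9,r1:Add1,r2:3,r3:Mul1
c4: issue ADD r3<-Add2 | r0:9,r1:Add1,r2:3,r3:Add2
c5: issue ADD r0<-Add3 | r0:Add3,r1:Add1,r2:3,r3:Add2
c6: issue MUL r2<-Mul2 | r0:Add3,r1:Add1,r2:Mul2,r3:Add2
c7: CDB Add3=12; issue SUB r0<-Add3 | r0:Add3,r1:Add1,r2:Mul2,r3:Add2
c8: CDB Mul1=15; stall | r0:Add3,r1:Add1,r2:Mul2,r3:Add2
c9: stall | r0:Add3,r1:Add1,r2:Mul2,r3:Add2
c10: CDB Add1=24; issue SUB r1<-Add1 | r0:Add3,r1:Add1,r2:Mul2,r3:Add2
c11: - | r0:Add3,r1:Add1,r2:Mul2,r3:Add2
c12: CDB Add2=33 | r0:Add3,r1:Add1,r2:Mul2,r3:33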